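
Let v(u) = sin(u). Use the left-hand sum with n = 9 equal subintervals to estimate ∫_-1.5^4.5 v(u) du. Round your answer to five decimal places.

Δu = (4.5 − (-1.5))/9 = 2/3.
Left endpoints: -1.5, -5/6, -1/6, 0.5, 7/6, 11/6, 2.5, 19/6, 23/6.
v(-1.5) ≈ -0.99749, v(-5/6) ≈ -0.74018, v(-1/6) ≈ -0.16590, v(0.5) ≈ 0.47943, v(7/6) ≈ 0.91944, v(11/6) ≈ 0.96573, v(2.5) ≈ 0.59847, v(19/6) ≈ -0.02507, v(23/6) ≈ -0.63788.
Sum = Δu · [v(-1.5) + v(-5/6) + v(-1/6) + ...].
Sum ≈ 0.26437.

0.26437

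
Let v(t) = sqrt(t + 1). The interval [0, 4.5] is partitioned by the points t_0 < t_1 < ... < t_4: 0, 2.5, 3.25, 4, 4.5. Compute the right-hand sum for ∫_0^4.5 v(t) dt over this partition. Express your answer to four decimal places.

Subinterval widths: 2.5, 0.75, 0.75, 0.5.
Right endpoints: 2.5, 3.25, 4, 4.5.
v(2.5) ≈ 1.8708, v(3.25) ≈ 2.0616, v(4) ≈ 2.2361, v(4.5) ≈ 2.3452.
Sum = Σ Δt_i · v(t_i).
Sum ≈ 9.0729.

9.0729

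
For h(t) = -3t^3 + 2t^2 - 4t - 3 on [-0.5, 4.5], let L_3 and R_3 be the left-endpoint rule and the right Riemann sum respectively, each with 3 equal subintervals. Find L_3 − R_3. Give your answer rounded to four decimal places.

L_3 ≈ -127.245370.
R_3 ≈ -550.162037.
L_3 − R_3 ≈ 422.9167.

422.9167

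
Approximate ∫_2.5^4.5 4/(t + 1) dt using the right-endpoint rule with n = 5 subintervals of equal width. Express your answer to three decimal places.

1.727

Δt = (4.5 − 2.5)/5 = 0.4.
Right endpoints: 2.9, 3.3, 3.7, 4.1, 4.5.
f(2.9) = 40/39, f(3.3) = 40/43, f(3.7) = 40/47, f(4.1) = 40/51, f(4.5) = 8/11.
Sum = Δt · [f(2.9) + f(3.3) + f(3.7) + f(4.1) + f(4.5)].
Sum ≈ 1.727.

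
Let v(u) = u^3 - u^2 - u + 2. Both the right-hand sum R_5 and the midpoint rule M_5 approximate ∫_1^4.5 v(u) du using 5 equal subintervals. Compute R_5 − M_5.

26.6896875

R_5 = 95.2525.
M_5 = 68.5628125.
R_5 − M_5 = 26.6896875.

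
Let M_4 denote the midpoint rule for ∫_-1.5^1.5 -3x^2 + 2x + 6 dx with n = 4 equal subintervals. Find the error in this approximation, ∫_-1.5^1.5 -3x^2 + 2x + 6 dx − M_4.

-0.421875

Exact integral: ∫_-1.5^1.5 f(x) dx = 11.25.
M_4 = 11.671875.
Error = 11.25 − 11.671875 = -0.421875.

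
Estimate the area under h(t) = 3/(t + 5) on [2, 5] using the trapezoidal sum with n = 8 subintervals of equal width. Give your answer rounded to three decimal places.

1.070

Δt = (5 − 2)/8 = 0.375.
h(2) = 3/7, h(2.375) = 24/59, h(2.75) = 12/31, h(3.125) = 24/65, h(3.5) = 6/17, h(3.875) = 24/71, h(4.25) = 12/37, h(4.625) = 24/77, h(5) = 0.3.
T_8 = (Δt/2)·[h(t_0) + 2h(t_1) + ... + 2h(t_{7}) + h(t_8)].
Sum ≈ 1.070.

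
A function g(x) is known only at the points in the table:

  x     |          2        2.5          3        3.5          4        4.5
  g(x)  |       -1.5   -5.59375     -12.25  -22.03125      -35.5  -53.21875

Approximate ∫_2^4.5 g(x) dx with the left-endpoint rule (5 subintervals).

-38.4375

Δx = 0.5.
Sum = 0.5·[(-1.5) + (-5.59375) + (-12.25) + (-22.03125) + (-35.5)] = -38.4375.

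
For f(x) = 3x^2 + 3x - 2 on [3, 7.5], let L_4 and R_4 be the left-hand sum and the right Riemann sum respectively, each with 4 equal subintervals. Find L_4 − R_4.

L_4 = 372.26953125.
R_4 = 546.92578125.
L_4 − R_4 = -174.65625.

-174.65625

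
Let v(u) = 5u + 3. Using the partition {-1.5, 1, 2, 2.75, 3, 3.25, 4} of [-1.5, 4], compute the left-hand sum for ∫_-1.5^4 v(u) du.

Subinterval widths: 2.5, 1, 0.75, 0.25, 0.25, 0.75.
Left endpoints: -1.5, 1, 2, 2.75, 3, 3.25.
v(-1.5) = -4.5, v(1) = 8, v(2) = 13, v(2.75) = 16.75, v(3) = 18, v(3.25) = 19.25.
Sum = Σ Δu_i · v(u_i).
Sum = 29.625.

29.625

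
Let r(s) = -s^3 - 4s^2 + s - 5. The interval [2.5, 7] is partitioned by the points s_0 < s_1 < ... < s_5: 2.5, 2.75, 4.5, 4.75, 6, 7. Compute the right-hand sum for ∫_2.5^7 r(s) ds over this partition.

-1350.5859375

Subinterval widths: 0.25, 1.75, 0.25, 1.25, 1.
Right endpoints: 2.75, 4.5, 4.75, 6, 7.
r(2.75) = -53.296875, r(4.5) = -172.625, r(4.75) = -197.671875, r(6) = -359, r(7) = -537.
Sum = Σ Δs_i · r(s_i).
Sum = -1350.5859375.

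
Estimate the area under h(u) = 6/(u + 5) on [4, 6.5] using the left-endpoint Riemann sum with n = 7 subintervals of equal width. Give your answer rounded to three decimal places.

1.497

Δu = (6.5 − 4)/7 = 5/14.
Left endpoints: 4, 61/14, 33/7, 71/14, 38/7, 81/14, 43/7.
h(4) = 2/3, h(61/14) = 84/131, h(33/7) = 21/34, h(71/14) = 28/47, h(38/7) = 42/73, h(81/14) = 84/151, h(43/7) = 7/13.
Sum = Δu · [h(4) + h(61/14) + h(33/7) + ...].
Sum ≈ 1.497.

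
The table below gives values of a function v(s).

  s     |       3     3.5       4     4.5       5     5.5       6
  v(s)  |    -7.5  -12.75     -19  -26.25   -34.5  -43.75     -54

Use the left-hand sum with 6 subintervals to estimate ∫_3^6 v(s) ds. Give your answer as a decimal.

Δs = 0.5.
Sum = 0.5·[(-7.5) + (-12.75) + (-19) + (-26.25) + (-34.5) + (-43.75)] = -71.875.

-71.875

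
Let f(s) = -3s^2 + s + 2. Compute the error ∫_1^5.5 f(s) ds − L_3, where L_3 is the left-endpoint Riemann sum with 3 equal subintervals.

-57.375

Exact integral: ∫_1^5.5 f(s) ds = -141.75.
L_3 = -84.375.
Error = -141.75 − (-84.375) = -57.375.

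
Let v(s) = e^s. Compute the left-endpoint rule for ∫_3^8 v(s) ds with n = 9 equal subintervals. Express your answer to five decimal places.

Δs = (8 − 3)/9 = 5/9.
Left endpoints: 3, 32/9, 37/9, 14/3, 47/9, 52/9, 19/3, 62/9, 67/9.
v(3) ≈ 20.08554, v(32/9) ≈ 35.00726, v(37/9) ≈ 61.01447, v(14/3) ≈ 106.34268, v(47/9) ≈ 185.34561, v(52/9) ≈ 323.04052, v(19/3) ≈ 563.03024, v(62/9) ≈ 981.31047, v(67/9) ≈ 1710.33484.
Sum = Δs · [v(3) + v(32/9) + v(37/9) + ...].
Sum ≈ 2214.17312.

2214.17312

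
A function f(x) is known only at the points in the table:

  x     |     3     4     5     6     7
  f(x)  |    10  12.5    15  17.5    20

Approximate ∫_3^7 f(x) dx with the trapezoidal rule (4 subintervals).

60

Δx = 1.
T_4 = (1/2)·[10 + 2·12.5 + 2·15 + 2·17.5 + 20] = 60.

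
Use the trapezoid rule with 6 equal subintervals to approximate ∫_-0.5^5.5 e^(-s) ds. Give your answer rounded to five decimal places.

Δs = (5.5 − (-0.5))/6 = 1.
f(-0.5) ≈ 1.64872, f(0.5) ≈ 0.60653, f(1.5) ≈ 0.22313, f(2.5) ≈ 0.08208, f(3.5) ≈ 0.03020, f(4.5) ≈ 0.01111, f(5.5) ≈ 0.00409.
T_6 = (Δs/2)·[f(s_0) + 2f(s_1) + ... + 2f(s_{5}) + f(s_6)].
Sum ≈ 1.77946.

1.77946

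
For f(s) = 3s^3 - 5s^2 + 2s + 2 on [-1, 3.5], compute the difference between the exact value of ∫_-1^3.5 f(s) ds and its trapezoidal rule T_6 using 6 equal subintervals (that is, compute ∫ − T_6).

-2.63671875

Exact integral: ∫_-1^3.5 f(s) ds = 58.921875.
T_6 = 61.55859375.
Error = 58.921875 − 61.55859375 = -2.63671875.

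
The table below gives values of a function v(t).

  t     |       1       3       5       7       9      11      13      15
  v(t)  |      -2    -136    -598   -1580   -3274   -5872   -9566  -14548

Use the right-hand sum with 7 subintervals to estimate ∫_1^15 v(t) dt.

-71148

Δt = 2.
Sum = 2·[(-136) + (-598) + (-1580) + (-3274) + (-5872) + (-9566) + (-14548)] = -71148.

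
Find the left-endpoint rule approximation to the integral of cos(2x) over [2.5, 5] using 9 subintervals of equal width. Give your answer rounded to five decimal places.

0.35802

Δx = (5 − 2.5)/9 = 5/18.
Left endpoints: 2.5, 25/9, 55/18, 10/3, 65/18, 35/9, 25/6, 40/9, 85/18.
f(2.5) ≈ 0.28366, f(25/9) ≈ 0.74675, f(55/18) ≈ 0.98523, f(10/3) ≈ 0.92737, f(65/18) ≈ 0.59057, f(35/9) ≈ 0.07613, f(25/6) ≈ -0.46120, f(40/9) ≈ -0.85982, f(85/18) ≈ -0.99981.
Sum = Δx · [f(2.5) + f(25/9) + f(55/18) + ...].
Sum ≈ 0.35802.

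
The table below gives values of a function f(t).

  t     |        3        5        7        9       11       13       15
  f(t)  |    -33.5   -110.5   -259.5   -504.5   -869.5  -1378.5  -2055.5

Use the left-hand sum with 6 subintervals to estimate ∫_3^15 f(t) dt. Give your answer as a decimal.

-6312

Δt = 2.
Sum = 2·[(-33.5) + (-110.5) + (-259.5) + (-504.5) + (-869.5) + (-1378.5)] = -6312.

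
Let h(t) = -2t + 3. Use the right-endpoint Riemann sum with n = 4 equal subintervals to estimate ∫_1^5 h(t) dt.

Δt = (5 − 1)/4 = 1.
Right endpoints: 2, 3, 4, 5.
h(2) = -1, h(3) = -3, h(4) = -5, h(5) = -7.
Sum = Δt · [h(2) + h(3) + h(4) + h(5)].
Sum = -16.

-16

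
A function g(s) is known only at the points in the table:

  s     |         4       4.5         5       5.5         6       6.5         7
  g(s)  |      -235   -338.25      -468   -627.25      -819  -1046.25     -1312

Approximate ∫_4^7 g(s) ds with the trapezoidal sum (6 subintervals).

Δs = 0.5.
T_6 = (0.5/2)·[(-235) + 2·(-338.25) + 2·(-468) + 2·(-627.25) + 2·(-819) + 2·(-1046.25) + (-1312)] = -2036.125.

-2036.125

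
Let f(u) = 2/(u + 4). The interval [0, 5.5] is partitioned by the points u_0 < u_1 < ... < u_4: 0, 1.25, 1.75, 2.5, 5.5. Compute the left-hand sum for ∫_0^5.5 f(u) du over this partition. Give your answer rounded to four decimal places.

Subinterval widths: 1.25, 0.5, 0.75, 3.
Left endpoints: 0, 1.25, 1.75, 2.5.
f(0) = 0.5, f(1.25) = 8/21, f(1.75) = 8/23, f(2.5) = 4/13.
Sum = Σ Δu_i · f(u_i).
Sum ≈ 1.9994.

1.9994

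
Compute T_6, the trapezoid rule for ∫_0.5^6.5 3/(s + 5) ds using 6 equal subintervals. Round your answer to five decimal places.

2.21915

Δs = (6.5 − 0.5)/6 = 1.
f(0.5) = 6/11, f(1.5) = 6/13, f(2.5) = 0.4, f(3.5) = 6/17, f(4.5) = 6/19, f(5.5) = 2/7, f(6.5) = 6/23.
T_6 = (Δs/2)·[f(s_0) + 2f(s_1) + ... + 2f(s_{5}) + f(s_6)].
Sum ≈ 2.21915.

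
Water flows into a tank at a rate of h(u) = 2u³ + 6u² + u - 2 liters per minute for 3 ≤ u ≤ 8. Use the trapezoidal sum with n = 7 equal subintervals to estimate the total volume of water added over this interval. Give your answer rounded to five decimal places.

Δu = (8 − 3)/7 = 5/7.
h(3) = 109, h(26/7) = 64132/343, h(31/7) = 100777/343, h(36/7) = 148822/343, h(41/7) = 209767/343, h(46/7) = 285112/343, h(51/7) = 376357/343, h(8) = 1414.
T_7 = (Δu/2)·[h(u_0) + 2h(u_1) + ... + 2h(u_{6}) + h(u_7)].
Sum ≈ 3011.58163.

3011.58163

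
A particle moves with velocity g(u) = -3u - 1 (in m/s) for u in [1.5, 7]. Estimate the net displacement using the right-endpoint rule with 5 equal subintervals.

Δu = (7 − 1.5)/5 = 1.1.
Right endpoints: 2.6, 3.7, 4.8, 5.9, 7.
g(2.6) = -8.8, g(3.7) = -12.1, g(4.8) = -15.4, g(5.9) = -18.7, g(7) = -22.
Sum = Δu · [g(2.6) + g(3.7) + g(4.8) + g(5.9) + g(7)].
Sum = -84.7.

-84.7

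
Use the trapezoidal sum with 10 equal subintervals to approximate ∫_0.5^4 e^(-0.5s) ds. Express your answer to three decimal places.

1.290

Δs = (4 − 0.5)/10 = 0.35.
f(0.5) ≈ 0.779, f(0.85) ≈ 0.654, f(1.2) ≈ 0.549, f(1.55) ≈ 0.461, f(1.9) ≈ 0.387, f(2.25) ≈ 0.325, f(2.6) ≈ 0.273, f(2.95) ≈ 0.229, f(3.3) ≈ 0.192, f(3.65) ≈ 0.161, f(4) ≈ 0.135.
T_10 = (Δs/2)·[f(s_0) + 2f(s_1) + ... + 2f(s_{9}) + f(s_10)].
Sum ≈ 1.290.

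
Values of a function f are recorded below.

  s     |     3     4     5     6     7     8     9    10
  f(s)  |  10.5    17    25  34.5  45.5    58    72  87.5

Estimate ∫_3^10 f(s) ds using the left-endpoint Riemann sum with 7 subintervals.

Δs = 1.
Sum = 1·[10.5 + 17 + 25 + 34.5 + 45.5 + 58 + 72] = 262.5.

262.5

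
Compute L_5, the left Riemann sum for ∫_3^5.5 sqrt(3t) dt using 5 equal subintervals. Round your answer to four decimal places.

8.6258

Δt = (5.5 − 3)/5 = 0.5.
Left endpoints: 3, 3.5, 4, 4.5, 5.
f(3) ≈ 3.0000, f(3.5) ≈ 3.2404, f(4) ≈ 3.4641, f(4.5) ≈ 3.6742, f(5) ≈ 3.8730.
Sum = Δt · [f(3) + f(3.5) + f(4) + f(4.5) + f(5)].
Sum ≈ 8.6258.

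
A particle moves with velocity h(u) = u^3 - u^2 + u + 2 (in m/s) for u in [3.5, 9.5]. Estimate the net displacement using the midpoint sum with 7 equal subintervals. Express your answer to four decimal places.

Δu = (9.5 − 3.5)/7 = 6/7.
Midpoints: 55/14, 67/14, 79/14, 6.5, 103/14, 115/14, 127/14.
h(55/14) = 140293/2744, h(67/14) = 256537/2744, h(79/14) = 426637/2744, h(6.5) = 240.875, h(103/14) = 969877/2744, h(115/14) = 1363753/2744, h(127/14) = 1852957/2744.
Sum = Δu · [h(55/14) + h(67/14) + h(79/14) + ...].
Sum ≈ 1771.4541.

1771.4541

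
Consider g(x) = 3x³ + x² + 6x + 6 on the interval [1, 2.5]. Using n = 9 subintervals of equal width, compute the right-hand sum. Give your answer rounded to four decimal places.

63.1319

Δx = (2.5 − 1)/9 = 1/6.
Right endpoints: 7/6, 4/3, 1.5, 5/3, 11/6, 2, 13/6, 7/3, 2.5.
g(7/6) = 19.125, g(4/3) = 206/9, g(1.5) = 27.375, g(5/3) = 98/3, g(11/6) = 2797/72, g(2) = 46, g(13/6) = 1301/24, g(7/3) = 572/9, g(2.5) = 74.125.
Sum = Δx · [g(7/6) + g(4/3) + g(1.5) + ...].
Sum ≈ 63.1319.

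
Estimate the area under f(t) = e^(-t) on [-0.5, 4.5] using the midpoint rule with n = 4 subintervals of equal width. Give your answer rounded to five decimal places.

Δt = (4.5 − (-0.5))/4 = 1.25.
Midpoints: 0.125, 1.375, 2.625, 3.875.
f(0.125) ≈ 0.88250, f(1.375) ≈ 0.25284, f(2.625) ≈ 0.07244, f(3.875) ≈ 0.02075.
Sum = Δt · [f(0.125) + f(1.375) + f(2.625) + f(3.875)].
Sum ≈ 1.53566.

1.53566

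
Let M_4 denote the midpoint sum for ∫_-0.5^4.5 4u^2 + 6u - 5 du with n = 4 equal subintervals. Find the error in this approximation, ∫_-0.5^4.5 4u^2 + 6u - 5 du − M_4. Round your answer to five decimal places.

2.60417

Exact integral: ∫_-0.5^4.5 f(u) du ≈ 156.6666667.
M_4 = 154.0625.
Error ≈ 156.6666667 − 154.0625 ≈ 2.60417.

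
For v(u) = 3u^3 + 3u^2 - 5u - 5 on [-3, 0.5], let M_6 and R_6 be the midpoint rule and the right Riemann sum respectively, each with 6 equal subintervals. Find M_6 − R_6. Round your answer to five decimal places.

M_6 ≈ -28.3843316.
R_6 ≈ -19.8667535.
M_6 − R_6 ≈ -8.51758.

-8.51758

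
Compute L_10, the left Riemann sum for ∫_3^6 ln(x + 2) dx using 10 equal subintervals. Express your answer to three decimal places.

5.517

Δx = (6 − 3)/10 = 0.3.
Left endpoints: 3, 3.3, 3.6, 3.9, 4.2, 4.5, 4.8, 5.1, 5.4, 5.7.
f(3) ≈ 1.609, f(3.3) ≈ 1.668, f(3.6) ≈ 1.723, f(3.9) ≈ 1.775, f(4.2) ≈ 1.825, f(4.5) ≈ 1.872, f(4.8) ≈ 1.917, f(5.1) ≈ 1.960, f(5.4) ≈ 2.001, f(5.7) ≈ 2.041.
Sum = Δx · [f(3) + f(3.3) + f(3.6) + ...].
Sum ≈ 5.517.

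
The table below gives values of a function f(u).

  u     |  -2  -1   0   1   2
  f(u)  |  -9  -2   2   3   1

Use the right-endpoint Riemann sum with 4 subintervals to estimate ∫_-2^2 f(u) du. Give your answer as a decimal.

Δu = 1.
Sum = 1·[(-2) + 2 + 3 + 1] = 4.

4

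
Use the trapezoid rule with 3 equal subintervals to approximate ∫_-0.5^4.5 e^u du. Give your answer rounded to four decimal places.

Δu = (4.5 − (-0.5))/3 = 5/3.
f(-0.5) ≈ 0.6065, f(7/6) ≈ 3.2113, f(17/6) ≈ 17.0020, f(4.5) ≈ 90.0171.
T_3 = (Δu/2)·[f(u_0) + 2f(u_1) + 2f(u_2) + f(u_3)].
Sum ≈ 109.2086.

109.2086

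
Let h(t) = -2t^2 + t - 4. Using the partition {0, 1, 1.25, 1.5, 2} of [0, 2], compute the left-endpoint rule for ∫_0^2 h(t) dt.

-10.21875

Subinterval widths: 1, 0.25, 0.25, 0.5.
Left endpoints: 0, 1, 1.25, 1.5.
h(0) = -4, h(1) = -5, h(1.25) = -5.875, h(1.5) = -7.
Sum = Σ Δt_i · h(t_i).
Sum = -10.21875.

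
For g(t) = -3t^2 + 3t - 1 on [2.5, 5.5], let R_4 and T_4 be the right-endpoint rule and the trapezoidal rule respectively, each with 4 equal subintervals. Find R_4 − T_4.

-23.625

R_4 = -142.21875.
T_4 = -118.59375.
R_4 − T_4 = -23.625.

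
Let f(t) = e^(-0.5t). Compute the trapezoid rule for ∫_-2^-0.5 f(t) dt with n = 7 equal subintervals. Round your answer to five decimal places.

Δt = (-0.5 − (-2))/7 = 3/14.
f(-2) ≈ 2.71828, f(-25/14) ≈ 2.44210, f(-11/7) ≈ 2.19397, f(-19/14) ≈ 1.97106, f(-8/7) ≈ 1.77079, f(-13/14) ≈ 1.59088, f(-5/7) ≈ 1.42924, f(-0.5) ≈ 1.28403.
T_7 = (Δt/2)·[f(t_0) + 2f(t_1) + ... + 2f(t_{6}) + f(t_7)].
Sum ≈ 2.87126.

2.87126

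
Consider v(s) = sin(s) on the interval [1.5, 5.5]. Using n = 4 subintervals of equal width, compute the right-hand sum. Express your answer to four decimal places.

Δs = (5.5 − 1.5)/4 = 1.
Right endpoints: 2.5, 3.5, 4.5, 5.5.
v(2.5) ≈ 0.5985, v(3.5) ≈ -0.3508, v(4.5) ≈ -0.9775, v(5.5) ≈ -0.7055.
Sum = Δs · [v(2.5) + v(3.5) + v(4.5) + v(5.5)].
Sum ≈ -1.4354.

-1.4354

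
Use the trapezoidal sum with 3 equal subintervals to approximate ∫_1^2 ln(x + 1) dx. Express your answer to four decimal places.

Δx = (2 − 1)/3 = 1/3.
f(1) ≈ 0.6931, f(4/3) ≈ 0.8473, f(5/3) ≈ 0.9808, f(2) ≈ 1.0986.
T_3 = (Δx/2)·[f(x_0) + 2f(x_1) + 2f(x_2) + f(x_3)].
Sum ≈ 0.9080.

0.9080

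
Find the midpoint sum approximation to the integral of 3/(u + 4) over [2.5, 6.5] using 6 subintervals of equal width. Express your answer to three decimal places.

1.438

Δu = (6.5 − 2.5)/6 = 2/3.
Midpoints: 17/6, 3.5, 25/6, 29/6, 5.5, 37/6.
f(17/6) = 18/41, f(3.5) = 0.4, f(25/6) = 18/49, f(29/6) = 18/53, f(5.5) = 6/19, f(37/6) = 18/61.
Sum = Δu · [f(17/6) + f(3.5) + f(25/6) + ...].
Sum ≈ 1.438.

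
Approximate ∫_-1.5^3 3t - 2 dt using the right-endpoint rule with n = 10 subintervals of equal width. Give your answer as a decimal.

Δt = (3 − (-1.5))/10 = 0.45.
Right endpoints: -1.05, -0.6, -0.15, 0.3, 0.75, 1.2, 1.65, 2.1, 2.55, 3.
f(-1.05) = -5.15, f(-0.6) = -3.8, f(-0.15) = -2.45, f(0.3) = -1.1, f(0.75) = 0.25, f(1.2) = 1.6, f(1.65) = 2.95, f(2.1) = 4.3, f(2.55) = 5.65, f(3) = 7.
Sum = Δt · [f(-1.05) + f(-0.6) + f(-0.15) + ...].
Sum = 4.1625.

4.1625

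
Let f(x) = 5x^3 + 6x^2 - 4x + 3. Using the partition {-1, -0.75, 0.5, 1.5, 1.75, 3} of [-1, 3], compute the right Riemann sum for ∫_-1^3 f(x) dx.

Subinterval widths: 0.25, 1.25, 1, 0.25, 1.25.
Right endpoints: -0.75, 0.5, 1.5, 1.75, 3.
f(-0.75) = 7.265625, f(0.5) = 3.125, f(1.5) = 27.375, f(1.75) = 41.171875, f(3) = 180.
Sum = Σ Δx_i · f(x_i).
Sum = 268.390625.

268.390625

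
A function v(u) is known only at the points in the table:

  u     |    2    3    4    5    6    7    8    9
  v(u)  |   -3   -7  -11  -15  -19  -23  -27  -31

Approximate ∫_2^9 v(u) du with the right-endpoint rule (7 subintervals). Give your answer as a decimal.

Δu = 1.
Sum = 1·[(-7) + (-11) + (-15) + (-19) + (-23) + (-27) + (-31)] = -133.

-133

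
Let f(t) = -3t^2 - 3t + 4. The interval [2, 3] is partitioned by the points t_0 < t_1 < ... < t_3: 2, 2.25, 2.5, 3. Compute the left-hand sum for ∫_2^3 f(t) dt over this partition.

-19.109375

Subinterval widths: 0.25, 0.25, 0.5.
Left endpoints: 2, 2.25, 2.5.
f(2) = -14, f(2.25) = -17.9375, f(2.5) = -22.25.
Sum = Σ Δt_i · f(t_i).
Sum = -19.109375.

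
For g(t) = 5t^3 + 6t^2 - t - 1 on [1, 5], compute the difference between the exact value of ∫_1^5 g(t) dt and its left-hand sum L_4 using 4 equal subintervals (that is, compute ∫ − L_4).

Exact integral: ∫_1^5 g(t) dt = 1012.
L_4 = 666.
Error = 1012 − 666 = 346.

346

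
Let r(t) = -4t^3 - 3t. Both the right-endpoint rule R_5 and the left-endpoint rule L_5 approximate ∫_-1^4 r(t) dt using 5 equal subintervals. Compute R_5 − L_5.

-275

R_5 = -430.
L_5 = -155.
R_5 − L_5 = -275.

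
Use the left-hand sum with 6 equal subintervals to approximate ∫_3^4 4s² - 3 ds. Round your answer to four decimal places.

Δs = (4 − 3)/6 = 1/6.
Left endpoints: 3, 19/6, 10/3, 3.5, 11/3, 23/6.
f(3) = 33, f(19/6) = 334/9, f(10/3) = 373/9, f(3.5) = 46, f(11/3) = 457/9, f(23/6) = 502/9.
Sum = Δs · [f(3) + f(19/6) + f(10/3) + ...].
Sum ≈ 44.0185.

44.0185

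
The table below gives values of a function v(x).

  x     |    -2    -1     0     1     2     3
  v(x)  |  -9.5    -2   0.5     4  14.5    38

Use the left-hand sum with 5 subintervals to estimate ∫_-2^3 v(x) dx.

7.5

Δx = 1.
Sum = 1·[(-9.5) + (-2) + 0.5 + 4 + 14.5] = 7.5.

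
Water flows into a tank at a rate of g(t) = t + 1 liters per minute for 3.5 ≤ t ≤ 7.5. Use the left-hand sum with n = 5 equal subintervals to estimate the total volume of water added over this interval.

Δt = (7.5 − 3.5)/5 = 0.8.
Left endpoints: 3.5, 4.3, 5.1, 5.9, 6.7.
g(3.5) = 4.5, g(4.3) = 5.3, g(5.1) = 6.1, g(5.9) = 6.9, g(6.7) = 7.7.
Sum = Δt · [g(3.5) + g(4.3) + g(5.1) + g(5.9) + g(6.7)].
Sum = 24.4.

24.4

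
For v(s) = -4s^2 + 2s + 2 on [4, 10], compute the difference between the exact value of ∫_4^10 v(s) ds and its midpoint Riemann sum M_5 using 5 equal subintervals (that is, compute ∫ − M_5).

Exact integral: ∫_4^10 v(s) ds = -1152.
M_5 = -1149.12.
Error = -1152 − (-1149.12) = -2.88.

-2.88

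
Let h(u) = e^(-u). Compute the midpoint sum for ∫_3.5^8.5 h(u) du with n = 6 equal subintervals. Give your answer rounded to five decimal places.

0.02914

Δu = (8.5 − 3.5)/6 = 5/6.
Midpoints: 47/12, 4.75, 67/12, 77/12, 7.25, 97/12.
h(47/12) ≈ 0.01991, h(4.75) ≈ 0.00865, h(67/12) ≈ 0.00376, h(77/12) ≈ 0.00163, h(7.25) ≈ 0.00071, h(97/12) ≈ 0.00031.
Sum = Δu · [h(47/12) + h(4.75) + h(67/12) + ...].
Sum ≈ 0.02914.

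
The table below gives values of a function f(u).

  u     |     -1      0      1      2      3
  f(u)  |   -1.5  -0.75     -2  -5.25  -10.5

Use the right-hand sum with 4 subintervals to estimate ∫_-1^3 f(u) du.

Δu = 1.
Sum = 1·[(-0.75) + (-2) + (-5.25) + (-10.5)] = -18.5.

-18.5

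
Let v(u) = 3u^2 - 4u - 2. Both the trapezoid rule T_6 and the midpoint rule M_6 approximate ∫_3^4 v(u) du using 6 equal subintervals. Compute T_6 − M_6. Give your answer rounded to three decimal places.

T_6 ≈ 21.01389.
M_6 ≈ 20.99306.
T_6 − M_6 ≈ 0.021.

0.021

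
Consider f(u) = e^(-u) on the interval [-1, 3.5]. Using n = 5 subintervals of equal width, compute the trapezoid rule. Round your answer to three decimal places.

Δu = (3.5 − (-1))/5 = 0.9.
f(-1) ≈ 2.718, f(-0.1) ≈ 1.105, f(0.8) ≈ 0.449, f(1.7) ≈ 0.183, f(2.6) ≈ 0.074, f(3.5) ≈ 0.030.
T_5 = (Δu/2)·[f(u_0) + 2f(u_1) + ... + 2f(u_{4}) + f(u_5)].
Sum ≈ 2.867.

2.867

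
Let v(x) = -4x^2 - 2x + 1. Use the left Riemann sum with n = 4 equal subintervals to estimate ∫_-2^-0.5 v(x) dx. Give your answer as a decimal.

Δx = (-0.5 − (-2))/4 = 0.375.
Left endpoints: -2, -1.625, -1.25, -0.875.
v(-2) = -11, v(-1.625) = -6.3125, v(-1.25) = -2.75, v(-0.875) = -0.3125.
Sum = Δx · [v(-2) + v(-1.625) + v(-1.25) + v(-0.875)].
Sum = -7.640625.

-7.640625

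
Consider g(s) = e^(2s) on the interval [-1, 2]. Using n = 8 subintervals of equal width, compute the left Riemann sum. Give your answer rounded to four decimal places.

Δs = (2 − (-1))/8 = 0.375.
Left endpoints: -1, -0.625, -0.25, 0.125, 0.5, 0.875, 1.25, 1.625.
g(-1) ≈ 0.1353, g(-0.625) ≈ 0.2865, g(-0.25) ≈ 0.6065, g(0.125) ≈ 1.2840, g(0.5) ≈ 2.7183, g(0.875) ≈ 5.7546, g(1.25) ≈ 12.1825, g(1.625) ≈ 25.7903.
Sum = Δs · [g(-1) + g(-0.625) + g(-0.25) + ...].
Sum ≈ 18.2843.

18.2843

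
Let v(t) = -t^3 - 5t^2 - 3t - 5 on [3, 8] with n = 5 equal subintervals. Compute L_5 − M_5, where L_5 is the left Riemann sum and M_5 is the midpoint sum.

360.625

L_5 = -1550.
M_5 = -1910.625.
L_5 − M_5 = 360.625.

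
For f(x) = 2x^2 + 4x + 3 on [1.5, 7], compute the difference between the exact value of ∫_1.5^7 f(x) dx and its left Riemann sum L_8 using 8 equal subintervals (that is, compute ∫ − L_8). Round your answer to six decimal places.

38.836589

Exact integral: ∫_1.5^7 f(x) dx ≈ 336.41666667.
L_8 ≈ 297.58007812.
Error ≈ 336.41666667 − 297.58007812 ≈ 38.836589.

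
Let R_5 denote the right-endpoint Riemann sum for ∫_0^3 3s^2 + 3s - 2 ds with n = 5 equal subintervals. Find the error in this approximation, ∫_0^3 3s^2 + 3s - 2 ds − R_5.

-11.34

Exact integral: ∫_0^3 f(s) ds = 34.5.
R_5 = 45.84.
Error = 34.5 − 45.84 = -11.34.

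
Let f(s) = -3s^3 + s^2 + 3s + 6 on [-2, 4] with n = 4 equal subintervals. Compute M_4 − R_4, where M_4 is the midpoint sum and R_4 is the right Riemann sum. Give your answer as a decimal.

M_4 = -93.
R_4 = -259.5.
M_4 − R_4 = 166.5.

166.5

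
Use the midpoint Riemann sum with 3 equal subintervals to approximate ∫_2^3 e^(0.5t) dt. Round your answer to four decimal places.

3.5227

Δt = (3 − 2)/3 = 1/3.
Midpoints: 13/6, 2.5, 17/6.
f(13/6) ≈ 2.9545, f(2.5) ≈ 3.4903, f(17/6) ≈ 4.1234.
Sum = Δt · [f(13/6) + f(2.5) + f(17/6)].
Sum ≈ 3.5227.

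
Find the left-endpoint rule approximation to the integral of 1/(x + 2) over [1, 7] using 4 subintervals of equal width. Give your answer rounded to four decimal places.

Δx = (7 − 1)/4 = 1.5.
Left endpoints: 1, 2.5, 4, 5.5.
f(1) = 1/3, f(2.5) = 2/9, f(4) = 1/6, f(5.5) = 2/15.
Sum = Δx · [f(1) + f(2.5) + f(4) + f(5.5)].
Sum ≈ 1.2833.

1.2833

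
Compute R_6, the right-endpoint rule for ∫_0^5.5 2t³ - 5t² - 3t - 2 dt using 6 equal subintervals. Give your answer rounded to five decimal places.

Δt = (5.5 − 0)/6 = 11/12.
Right endpoints: 11/12, 11/6, 2.75, 11/3, 55/12, 5.5.
f(11/12) = -6403/864, f(11/6) = -647/54, f(2.75) = -6.46875, f(11/3) = 496/27, f(55/12) = 62017/864, f(5.5) = 163.
Sum = Δt · [f(11/12) + f(11/6) + f(2.75) + ...].
Sum ≈ 208.34751.

208.34751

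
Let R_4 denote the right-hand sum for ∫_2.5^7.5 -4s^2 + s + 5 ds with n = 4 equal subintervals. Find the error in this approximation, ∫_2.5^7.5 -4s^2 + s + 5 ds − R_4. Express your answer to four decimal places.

127.0833

Exact integral: ∫_2.5^7.5 f(s) ds ≈ -491.666667.
R_4 = -618.75.
Error ≈ -491.666667 − (-618.75) ≈ 127.0833.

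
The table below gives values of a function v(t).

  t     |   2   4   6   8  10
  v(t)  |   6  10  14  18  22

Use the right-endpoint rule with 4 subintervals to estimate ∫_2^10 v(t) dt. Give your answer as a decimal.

Δt = 2.
Sum = 2·[10 + 14 + 18 + 22] = 128.

128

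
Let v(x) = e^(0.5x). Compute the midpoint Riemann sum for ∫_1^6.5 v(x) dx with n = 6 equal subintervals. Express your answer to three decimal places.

47.863

Δx = (6.5 − 1)/6 = 11/12.
Midpoints: 35/24, 2.375, 79/24, 101/24, 5.125, 145/24.
v(35/24) ≈ 2.073, v(2.375) ≈ 3.279, v(79/24) ≈ 5.185, v(101/24) ≈ 8.200, v(5.125) ≈ 12.968, v(145/24) ≈ 20.508.
Sum = Δx · [v(35/24) + v(2.375) + v(79/24) + ...].
Sum ≈ 47.863.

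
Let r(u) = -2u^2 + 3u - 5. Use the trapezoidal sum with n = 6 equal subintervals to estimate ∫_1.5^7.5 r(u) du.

-230

Δu = (7.5 − 1.5)/6 = 1.
r(1.5) = -5, r(2.5) = -10, r(3.5) = -19, r(4.5) = -32, r(5.5) = -49, r(6.5) = -70, r(7.5) = -95.
T_6 = (Δu/2)·[r(u_0) + 2r(u_1) + ... + 2r(u_{5}) + r(u_6)].
Sum = -230.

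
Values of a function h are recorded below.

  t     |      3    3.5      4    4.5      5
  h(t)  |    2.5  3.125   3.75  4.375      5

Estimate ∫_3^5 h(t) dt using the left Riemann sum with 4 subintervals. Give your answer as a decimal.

Δt = 0.5.
Sum = 0.5·[2.5 + 3.125 + 3.75 + 4.375] = 6.875.

6.875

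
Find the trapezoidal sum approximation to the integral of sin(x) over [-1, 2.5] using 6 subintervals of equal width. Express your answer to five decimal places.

Δx = (2.5 − (-1))/6 = 7/12.
f(-1) ≈ -0.84147, f(-5/12) ≈ -0.40471, f(1/6) ≈ 0.16590, f(0.75) ≈ 0.68164, f(4/3) ≈ 0.97194, f(23/12) ≈ 0.94078, f(2.5) ≈ 0.59847.
T_6 = (Δx/2)·[f(x_0) + 2f(x_1) + ... + 2f(x_{5}) + f(x_6)].
Sum ≈ 1.30319.

1.30319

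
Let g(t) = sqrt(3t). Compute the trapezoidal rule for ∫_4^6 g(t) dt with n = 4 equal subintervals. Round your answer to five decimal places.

7.73130

Δt = (6 − 4)/4 = 0.5.
g(4) ≈ 3.46410, g(4.5) ≈ 3.67423, g(5) ≈ 3.87298, g(5.5) ≈ 4.06202, g(6) ≈ 4.24264.
T_4 = (Δt/2)·[g(t_0) + 2g(t_1) + 2g(t_2) + 2g(t_3) + g(t_4)].
Sum ≈ 7.73130.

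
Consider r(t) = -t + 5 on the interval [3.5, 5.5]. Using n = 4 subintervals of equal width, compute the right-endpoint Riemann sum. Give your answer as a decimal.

Δt = (5.5 − 3.5)/4 = 0.5.
Right endpoints: 4, 4.5, 5, 5.5.
r(4) = 1, r(4.5) = 0.5, r(5) = 0, r(5.5) = -0.5.
Sum = Δt · [r(4) + r(4.5) + r(5) + r(5.5)].
Sum = 0.5.

0.5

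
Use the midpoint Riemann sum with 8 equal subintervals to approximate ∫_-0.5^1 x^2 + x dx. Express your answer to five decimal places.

0.74561

Δx = (1 − (-0.5))/8 = 0.1875.
Midpoints: -0.40625, -0.21875, -0.03125, 0.15625, 0.34375, 0.53125, 0.71875, 0.90625.
f(-0.40625) = -247/1024, f(-0.21875) = -175/1024, f(-0.03125) = -31/1024, f(0.15625) = 185/1024, f(0.34375) = 473/1024, f(0.53125) = 833/1024, f(0.71875) = 1265/1024, f(0.90625) = 1769/1024.
Sum = Δx · [f(-0.40625) + f(-0.21875) + f(-0.03125) + ...].
Sum ≈ 0.74561.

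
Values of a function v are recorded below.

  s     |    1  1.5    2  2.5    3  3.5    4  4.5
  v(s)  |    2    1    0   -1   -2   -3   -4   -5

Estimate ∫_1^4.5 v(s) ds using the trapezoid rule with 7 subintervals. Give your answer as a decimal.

-5.25

Δs = 0.5.
T_7 = (0.5/2)·[2 + 2·1 + 2·0 + 2·(-1) + 2·(-2) + 2·(-3) + 2·(-4) + (-5)] = -5.25.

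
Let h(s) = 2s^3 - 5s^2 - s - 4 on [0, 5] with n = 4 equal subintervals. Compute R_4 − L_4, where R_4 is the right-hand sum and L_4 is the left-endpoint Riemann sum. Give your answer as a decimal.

R_4 = 159.6875.
L_4 = 9.6875.
R_4 − L_4 = 150.

150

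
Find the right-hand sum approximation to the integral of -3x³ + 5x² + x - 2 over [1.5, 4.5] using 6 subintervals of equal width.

Δx = (4.5 − 1.5)/6 = 0.5.
Right endpoints: 2, 2.5, 3, 3.5, 4, 4.5.
f(2) = -4, f(2.5) = -15.125, f(3) = -35, f(3.5) = -65.875, f(4) = -110, f(4.5) = -169.625.
Sum = Δx · [f(2) + f(2.5) + f(3) + ...].
Sum = -199.8125.

-199.8125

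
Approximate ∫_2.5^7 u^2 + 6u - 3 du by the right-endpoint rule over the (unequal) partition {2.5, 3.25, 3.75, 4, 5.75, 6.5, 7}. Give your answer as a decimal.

262

Subinterval widths: 0.75, 0.5, 0.25, 1.75, 0.75, 0.5.
Right endpoints: 3.25, 3.75, 4, 5.75, 6.5, 7.
f(3.25) = 27.0625, f(3.75) = 33.5625, f(4) = 37, f(5.75) = 64.5625, f(6.5) = 78.25, f(7) = 88.
Sum = Σ Δu_i · f(u_i).
Sum = 262.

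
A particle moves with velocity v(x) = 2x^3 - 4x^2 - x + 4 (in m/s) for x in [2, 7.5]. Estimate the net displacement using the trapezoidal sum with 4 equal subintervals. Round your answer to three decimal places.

1060.533

Δx = (7.5 − 2)/4 = 1.375.
v(2) = 2, v(3.375) = 31.94921875, v(4.75) = 123.34375, v(6.125) = 307.37890625, v(7.5) = 615.25.
T_4 = (Δx/2)·[v(x_0) + 2v(x_1) + 2v(x_2) + 2v(x_3) + v(x_4)].
Sum ≈ 1060.533.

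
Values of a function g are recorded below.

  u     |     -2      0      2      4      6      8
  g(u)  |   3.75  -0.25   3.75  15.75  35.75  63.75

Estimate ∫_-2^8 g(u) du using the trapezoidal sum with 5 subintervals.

177.5

Δu = 2.
T_5 = (2/2)·[3.75 + 2·(-0.25) + 2·3.75 + 2·15.75 + 2·35.75 + 63.75] = 177.5.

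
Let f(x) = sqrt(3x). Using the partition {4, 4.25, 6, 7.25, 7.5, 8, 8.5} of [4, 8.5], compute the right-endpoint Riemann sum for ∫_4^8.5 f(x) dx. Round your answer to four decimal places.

20.3071

Subinterval widths: 0.25, 1.75, 1.25, 0.25, 0.5, 0.5.
Right endpoints: 4.25, 6, 7.25, 7.5, 8, 8.5.
f(4.25) ≈ 3.5707, f(6) ≈ 4.2426, f(7.25) ≈ 4.6637, f(7.5) ≈ 4.7434, f(8) ≈ 4.8990, f(8.5) ≈ 5.0498.
Sum = Σ Δx_i · f(x_i).
Sum ≈ 20.3071.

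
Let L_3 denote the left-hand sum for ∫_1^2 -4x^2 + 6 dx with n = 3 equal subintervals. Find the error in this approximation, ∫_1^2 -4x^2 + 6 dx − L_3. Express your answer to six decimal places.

-1.925926

Exact integral: ∫_1^2 f(x) dx ≈ -3.33333333.
L_3 ≈ -1.40740741.
Error ≈ -3.33333333 − (-1.40740741) ≈ -1.925926.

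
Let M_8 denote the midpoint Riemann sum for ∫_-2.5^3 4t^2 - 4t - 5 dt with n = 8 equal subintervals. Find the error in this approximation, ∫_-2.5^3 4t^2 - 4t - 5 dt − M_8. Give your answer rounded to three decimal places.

0.867

Exact integral: ∫_-2.5^3 f(t) dt ≈ 23.83333.
M_8 ≈ 22.96680.
Error ≈ 23.83333 − 22.96680 ≈ 0.867.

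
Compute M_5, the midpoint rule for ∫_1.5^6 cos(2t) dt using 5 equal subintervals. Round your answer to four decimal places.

Δt = (6 − 1.5)/5 = 0.9.
Midpoints: 1.95, 2.85, 3.75, 4.65, 5.55.
f(1.95) ≈ -0.7259, f(2.85) ≈ 0.8347, f(3.75) ≈ 0.3466, f(4.65) ≈ -0.9922, f(5.55) ≈ 0.1042.
Sum = Δt · [f(1.95) + f(2.85) + f(3.75) + f(4.65) + f(5.55)].
Sum ≈ -0.3893.

-0.3893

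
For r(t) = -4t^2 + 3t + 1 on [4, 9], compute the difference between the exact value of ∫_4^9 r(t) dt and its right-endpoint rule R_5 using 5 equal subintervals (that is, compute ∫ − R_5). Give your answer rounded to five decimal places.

125.83333

Exact integral: ∫_4^9 r(t) dt ≈ -784.1666667.
R_5 = -910.
Error ≈ -784.1666667 − (-910) ≈ 125.83333.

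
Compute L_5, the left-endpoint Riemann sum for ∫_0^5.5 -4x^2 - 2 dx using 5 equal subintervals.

-170.72

Δx = (5.5 − 0)/5 = 1.1.
Left endpoints: 0, 1.1, 2.2, 3.3, 4.4.
f(0) = -2, f(1.1) = -6.84, f(2.2) = -21.36, f(3.3) = -45.56, f(4.4) = -79.44.
Sum = Δx · [f(0) + f(1.1) + f(2.2) + f(3.3) + f(4.4)].
Sum = -170.72.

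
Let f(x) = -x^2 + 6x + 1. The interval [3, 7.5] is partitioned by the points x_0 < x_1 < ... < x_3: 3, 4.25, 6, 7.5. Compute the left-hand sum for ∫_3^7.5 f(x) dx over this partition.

28.765625

Subinterval widths: 1.25, 1.75, 1.5.
Left endpoints: 3, 4.25, 6.
f(3) = 10, f(4.25) = 8.4375, f(6) = 1.
Sum = Σ Δx_i · f(x_i).
Sum = 28.765625.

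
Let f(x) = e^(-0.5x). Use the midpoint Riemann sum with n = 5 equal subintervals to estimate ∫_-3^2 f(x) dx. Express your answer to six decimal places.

8.142536

Δx = (2 − (-3))/5 = 1.
Midpoints: -2.5, -1.5, -0.5, 0.5, 1.5.
f(-2.5) ≈ 3.490343, f(-1.5) ≈ 2.117000, f(-0.5) ≈ 1.284025, f(0.5) ≈ 0.778801, f(1.5) ≈ 0.472367.
Sum = Δx · [f(-2.5) + f(-1.5) + f(-0.5) + f(0.5) + f(1.5)].
Sum ≈ 8.142536.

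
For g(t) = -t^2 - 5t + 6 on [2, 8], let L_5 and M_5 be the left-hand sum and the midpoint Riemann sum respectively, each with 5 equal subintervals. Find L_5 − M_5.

51.84

L_5 = -229.44.
M_5 = -281.28.
L_5 − M_5 = 51.84.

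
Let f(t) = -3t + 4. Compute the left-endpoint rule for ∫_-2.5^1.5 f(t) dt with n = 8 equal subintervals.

25

Δt = (1.5 − (-2.5))/8 = 0.5.
Left endpoints: -2.5, -2, -1.5, -1, -0.5, 0, 0.5, 1.
f(-2.5) = 11.5, f(-2) = 10, f(-1.5) = 8.5, f(-1) = 7, f(-0.5) = 5.5, f(0) = 4, f(0.5) = 2.5, f(1) = 1.
Sum = Δt · [f(-2.5) + f(-2) + f(-1.5) + ...].
Sum = 25.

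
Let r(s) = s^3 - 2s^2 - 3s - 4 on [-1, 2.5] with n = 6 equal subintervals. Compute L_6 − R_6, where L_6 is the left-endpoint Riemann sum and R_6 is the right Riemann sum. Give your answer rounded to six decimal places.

2.552083

L_6 ≈ -22.11704282.
R_6 ≈ -24.66912616.
L_6 − R_6 ≈ 2.552083.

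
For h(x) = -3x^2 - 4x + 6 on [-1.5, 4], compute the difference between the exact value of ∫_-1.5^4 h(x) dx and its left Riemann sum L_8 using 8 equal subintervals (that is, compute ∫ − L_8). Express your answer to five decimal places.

Exact integral: ∫_-1.5^4 h(x) dx = -61.875.
L_8 ≈ -41.4326172.
Error ≈ -61.875 − (-41.4326172) ≈ -20.44238.

-20.44238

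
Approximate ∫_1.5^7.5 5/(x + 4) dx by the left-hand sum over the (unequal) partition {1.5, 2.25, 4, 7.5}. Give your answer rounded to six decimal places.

4.269318

Subinterval widths: 0.75, 1.75, 3.5.
Left endpoints: 1.5, 2.25, 4.
f(1.5) = 10/11, f(2.25) = 0.8, f(4) = 0.625.
Sum = Σ Δx_i · f(x_i).
Sum ≈ 4.269318.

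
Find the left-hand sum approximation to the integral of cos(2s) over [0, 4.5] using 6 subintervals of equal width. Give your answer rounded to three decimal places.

0.883

Δs = (4.5 − 0)/6 = 0.75.
Left endpoints: 0, 0.75, 1.5, 2.25, 3, 3.75.
f(0) ≈ 1.000, f(0.75) ≈ 0.071, f(1.5) ≈ -0.990, f(2.25) ≈ -0.211, f(3) ≈ 0.960, f(3.75) ≈ 0.347.
Sum = Δs · [f(0) + f(0.75) + f(1.5) + ...].
Sum ≈ 0.883.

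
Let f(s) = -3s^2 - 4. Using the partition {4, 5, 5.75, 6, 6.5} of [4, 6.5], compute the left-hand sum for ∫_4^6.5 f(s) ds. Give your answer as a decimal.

-193.046875

Subinterval widths: 1, 0.75, 0.25, 0.5.
Left endpoints: 4, 5, 5.75, 6.
f(4) = -52, f(5) = -79, f(5.75) = -103.1875, f(6) = -112.
Sum = Σ Δs_i · f(s_i).
Sum = -193.046875.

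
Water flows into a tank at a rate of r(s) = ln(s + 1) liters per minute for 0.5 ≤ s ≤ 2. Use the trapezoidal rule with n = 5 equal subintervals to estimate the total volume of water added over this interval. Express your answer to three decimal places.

Δs = (2 − 0.5)/5 = 0.3.
r(0.5) ≈ 0.405, r(0.8) ≈ 0.588, r(1.1) ≈ 0.742, r(1.4) ≈ 0.875, r(1.7) ≈ 0.993, r(2) ≈ 1.099.
T_5 = (Δs/2)·[r(s_0) + 2r(s_1) + ... + 2r(s_{4}) + r(s_5)].
Sum ≈ 1.185.

1.185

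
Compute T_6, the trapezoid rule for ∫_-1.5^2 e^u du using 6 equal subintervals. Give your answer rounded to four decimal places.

Δu = (2 − (-1.5))/6 = 7/12.
f(-1.5) ≈ 0.2231, f(-11/12) ≈ 0.3998, f(-1/3) ≈ 0.7165, f(0.25) ≈ 1.2840, f(5/6) ≈ 2.3010, f(17/12) ≈ 4.1234, f(2) ≈ 7.3891.
T_6 = (Δu/2)·[f(u_0) + 2f(u_1) + ... + 2f(u_{5}) + f(u_6)].
Sum ≈ 7.3680.

7.3680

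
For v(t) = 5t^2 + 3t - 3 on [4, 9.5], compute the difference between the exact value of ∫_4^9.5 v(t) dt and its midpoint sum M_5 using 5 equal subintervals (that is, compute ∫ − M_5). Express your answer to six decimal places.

Exact integral: ∫_4^9.5 v(t) dt ≈ 1417.16666667.
M_5 = 1414.39375.
Error ≈ 1417.16666667 − 1414.39375 ≈ 2.772917.

2.772917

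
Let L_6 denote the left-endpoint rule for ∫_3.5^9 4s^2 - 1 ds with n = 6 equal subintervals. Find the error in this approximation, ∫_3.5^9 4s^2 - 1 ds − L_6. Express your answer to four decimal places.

Exact integral: ∫_3.5^9 f(s) ds ≈ 909.333333.
L_6 ≈ 786.372685.
Error ≈ 909.333333 − 786.372685 ≈ 122.9606.

122.9606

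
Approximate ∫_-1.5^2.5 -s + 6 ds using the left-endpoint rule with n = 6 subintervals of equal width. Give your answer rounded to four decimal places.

23.3333

Δs = (2.5 − (-1.5))/6 = 2/3.
Left endpoints: -1.5, -5/6, -1/6, 0.5, 7/6, 11/6.
f(-1.5) = 7.5, f(-5/6) = 41/6, f(-1/6) = 37/6, f(0.5) = 5.5, f(7/6) = 29/6, f(11/6) = 25/6.
Sum = Δs · [f(-1.5) + f(-5/6) + f(-1/6) + ...].
Sum ≈ 23.3333.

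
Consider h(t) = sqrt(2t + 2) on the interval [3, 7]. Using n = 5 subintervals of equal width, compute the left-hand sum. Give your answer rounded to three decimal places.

Δt = (7 − 3)/5 = 0.8.
Left endpoints: 3, 3.8, 4.6, 5.4, 6.2.
h(3) ≈ 2.828, h(3.8) ≈ 3.098, h(4.6) ≈ 3.347, h(5.4) ≈ 3.578, h(6.2) ≈ 3.795.
Sum = Δt · [h(3) + h(3.8) + h(4.6) + h(5.4) + h(6.2)].
Sum ≈ 13.317.

13.317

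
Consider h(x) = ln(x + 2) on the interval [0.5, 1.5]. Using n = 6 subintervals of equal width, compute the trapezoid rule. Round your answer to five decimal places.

1.09368

Δx = (1.5 − 0.5)/6 = 1/6.
h(0.5) ≈ 0.91629, h(2/3) ≈ 0.98083, h(5/6) ≈ 1.04145, h(1) ≈ 1.09861, h(7/6) ≈ 1.15268, h(4/3) ≈ 1.20397, h(1.5) ≈ 1.25276.
T_6 = (Δx/2)·[h(x_0) + 2h(x_1) + ... + 2h(x_{5}) + h(x_6)].
Sum ≈ 1.09368.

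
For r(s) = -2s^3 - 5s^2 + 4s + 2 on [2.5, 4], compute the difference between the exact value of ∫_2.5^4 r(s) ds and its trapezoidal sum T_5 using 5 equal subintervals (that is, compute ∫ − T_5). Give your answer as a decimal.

Exact integral: ∫_2.5^4 r(s) ds = -166.59375.
T_5 = -167.145.
Error = -166.59375 − (-167.145) = 0.55125.

0.55125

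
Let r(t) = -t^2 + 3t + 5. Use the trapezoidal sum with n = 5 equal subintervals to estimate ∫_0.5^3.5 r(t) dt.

Δt = (3.5 − 0.5)/5 = 0.6.
r(0.5) = 6.25, r(1.1) = 7.09, r(1.7) = 7.21, r(2.3) = 6.61, r(2.9) = 5.29, r(3.5) = 3.25.
T_5 = (Δt/2)·[r(t_0) + 2r(t_1) + ... + 2r(t_{4}) + r(t_5)].
Sum = 18.57.

18.57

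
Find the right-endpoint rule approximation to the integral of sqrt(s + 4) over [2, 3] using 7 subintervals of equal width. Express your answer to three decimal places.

Δs = (3 − 2)/7 = 1/7.
Right endpoints: 15/7, 16/7, 17/7, 18/7, 19/7, 20/7, 3.
f(15/7) ≈ 2.478, f(16/7) ≈ 2.507, f(17/7) ≈ 2.535, f(18/7) ≈ 2.563, f(19/7) ≈ 2.591, f(20/7) ≈ 2.619, f(3) ≈ 2.646.
Sum = Δs · [f(15/7) + f(16/7) + f(17/7) + ...].
Sum ≈ 2.563.

2.563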